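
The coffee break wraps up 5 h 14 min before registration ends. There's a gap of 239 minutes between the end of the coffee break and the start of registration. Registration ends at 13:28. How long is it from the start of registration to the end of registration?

The coffee break ends at 13:28 − 314 min = 08:14.
Registration starts at 08:14 + 239 min = 12:13.
From 12:13 to 13:28 is 1 hour 15 minutes.

1 hour 15 minutes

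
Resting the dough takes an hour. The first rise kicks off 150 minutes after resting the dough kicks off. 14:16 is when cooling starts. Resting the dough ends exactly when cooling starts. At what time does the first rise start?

Resting the dough ends at 14:16.
Resting the dough starts at 14:16 − 60 min = 13:16.
The first rise starts at 13:16 + 150 min = 15:46.

15:46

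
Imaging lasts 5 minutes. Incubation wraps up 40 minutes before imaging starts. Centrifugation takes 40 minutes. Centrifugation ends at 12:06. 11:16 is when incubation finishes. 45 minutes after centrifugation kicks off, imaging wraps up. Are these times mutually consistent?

Centrifugation starts at 12:06 − 40 min = 11:26.
Imaging ends at 11:26 + 45 min = 12:11.
Imaging starts at 12:11 − 5 min = 12:06.
Incubation ends at 12:06 − 40 min = 11:26.
But incubation is also said to end at 11:16 — a 10-minute conflict.

No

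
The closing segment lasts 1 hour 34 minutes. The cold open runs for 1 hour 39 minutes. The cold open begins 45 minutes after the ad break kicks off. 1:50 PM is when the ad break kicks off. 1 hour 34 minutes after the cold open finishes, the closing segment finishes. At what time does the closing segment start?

4:14 PM

The cold open starts at 1:50 PM + 45 min = 2:35 PM.
The cold open ends at 2:35 PM + 99 min = 4:14 PM.
The closing segment ends at 4:14 PM + 94 min = 5:48 PM.
The closing segment starts at 5:48 PM − 94 min = 4:14 PM.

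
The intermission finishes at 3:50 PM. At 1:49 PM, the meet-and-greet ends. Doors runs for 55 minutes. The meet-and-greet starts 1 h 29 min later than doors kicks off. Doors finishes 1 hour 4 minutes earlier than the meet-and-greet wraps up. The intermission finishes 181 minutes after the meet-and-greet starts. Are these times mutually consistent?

Doors ends at 1:49 PM − 64 min = 12:45 PM.
Doors starts at 12:45 PM − 55 min = 11:50 AM.
The meet-and-greet starts at 11:50 AM + 89 min = 1:19 PM.
The intermission ends at 1:19 PM + 181 min = 4:20 PM.
But the intermission is also said to end at 3:50 PM — a 30-minute conflict.

No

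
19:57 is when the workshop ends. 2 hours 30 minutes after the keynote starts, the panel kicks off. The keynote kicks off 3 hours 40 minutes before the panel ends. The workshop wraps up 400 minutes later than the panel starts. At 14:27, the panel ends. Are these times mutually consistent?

Yes

The keynote starts at 14:27 − 220 min = 10:47.
The panel starts at 10:47 + 150 min = 13:17.
The workshop ends at 13:17 + 400 min = 19:57.
That matches the stated 19:57, so the schedule is consistent.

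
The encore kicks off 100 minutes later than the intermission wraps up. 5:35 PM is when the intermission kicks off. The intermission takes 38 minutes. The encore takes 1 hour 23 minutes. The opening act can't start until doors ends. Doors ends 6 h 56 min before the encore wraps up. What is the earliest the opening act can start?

The intermission ends at 5:35 PM + 38 min = 6:13 PM.
The encore starts at 6:13 PM + 100 min = 7:53 PM.
The encore ends at 7:53 PM + 83 min = 9:16 PM.
Doors ends at 9:16 PM − 416 min = 2:20 PM.
The opening act is bounded by doors, so the earliest it can start is 2:20 PM.

2:20 PM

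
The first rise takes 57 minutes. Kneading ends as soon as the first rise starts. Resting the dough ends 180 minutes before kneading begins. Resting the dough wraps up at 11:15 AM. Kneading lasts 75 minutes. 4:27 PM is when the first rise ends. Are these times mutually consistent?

Yes

The first rise starts at 4:27 PM − 57 min = 3:30 PM.
So kneading ends at 3:30 PM.
Kneading starts at 3:30 PM − 75 min = 2:15 PM.
Resting the dough ends at 2:15 PM − 180 min = 11:15 AM.
That matches the stated 11:15 AM, so the schedule is consistent.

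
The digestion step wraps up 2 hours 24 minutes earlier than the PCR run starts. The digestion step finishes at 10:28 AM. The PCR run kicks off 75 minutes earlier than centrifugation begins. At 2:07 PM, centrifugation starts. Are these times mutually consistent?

The PCR run starts at 2:07 PM − 75 min = 12:52 PM.
The digestion step ends at 12:52 PM − 144 min = 10:28 AM.
That matches the stated 10:28 AM, so the schedule is consistent.

Yes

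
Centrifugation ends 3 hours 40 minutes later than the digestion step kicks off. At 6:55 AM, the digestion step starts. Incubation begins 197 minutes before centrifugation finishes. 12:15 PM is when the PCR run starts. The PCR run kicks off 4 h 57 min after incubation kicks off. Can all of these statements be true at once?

Yes

Centrifugation ends at 6:55 AM + 220 min = 10:35 AM.
Incubation starts at 10:35 AM − 197 min = 7:18 AM.
The PCR run starts at 7:18 AM + 297 min = 12:15 PM.
That matches the stated 12:15 PM, so the schedule is consistent.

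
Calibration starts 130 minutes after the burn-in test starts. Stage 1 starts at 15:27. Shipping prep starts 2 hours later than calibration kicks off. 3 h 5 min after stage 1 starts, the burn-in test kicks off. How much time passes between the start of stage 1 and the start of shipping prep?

The burn-in test starts at 15:27 + 185 min = 18:32.
Calibration starts at 18:32 + 130 min = 20:42.
Shipping prep starts at 20:42 + 120 min = 22:42.
From 15:27 to 22:42 is 7 hours 15 minutes.

7 hours 15 minutes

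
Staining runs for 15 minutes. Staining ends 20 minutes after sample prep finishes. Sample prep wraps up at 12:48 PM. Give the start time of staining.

Staining ends at 12:48 PM + 20 min = 1:08 PM.
Staining starts at 1:08 PM − 15 min = 12:53 PM.

12:53 PM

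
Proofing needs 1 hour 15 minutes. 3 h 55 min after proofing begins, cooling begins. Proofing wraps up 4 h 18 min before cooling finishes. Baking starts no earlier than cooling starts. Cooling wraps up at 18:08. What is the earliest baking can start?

16:30

Proofing ends at 18:08 − 258 min = 13:50.
Proofing starts at 13:50 − 75 min = 12:35.
Cooling starts at 12:35 + 235 min = 16:30.
Baking is bounded by cooling, so the earliest it can start is 16:30.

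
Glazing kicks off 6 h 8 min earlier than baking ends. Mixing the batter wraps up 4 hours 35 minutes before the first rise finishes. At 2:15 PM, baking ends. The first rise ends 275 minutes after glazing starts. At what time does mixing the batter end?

8:07 AM

Glazing starts at 2:15 PM − 368 min = 8:07 AM.
The first rise ends at 8:07 AM + 275 min = 12:42 PM.
Mixing the batter ends at 12:42 PM − 275 min = 8:07 AM.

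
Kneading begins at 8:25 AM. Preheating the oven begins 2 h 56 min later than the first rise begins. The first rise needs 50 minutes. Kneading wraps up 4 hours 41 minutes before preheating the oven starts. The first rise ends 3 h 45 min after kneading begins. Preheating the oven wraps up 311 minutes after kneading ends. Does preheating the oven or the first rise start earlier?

the first rise

The first rise ends at 8:25 AM + 225 min = 12:10 PM.
The first rise starts at 12:10 PM − 50 min = 11:20 AM.
Preheating the oven starts at 11:20 AM + 176 min = 2:16 PM.
Preheating the oven starts at 2:16 PM and the first rise starts at 11:20 AM, so the first rise is first.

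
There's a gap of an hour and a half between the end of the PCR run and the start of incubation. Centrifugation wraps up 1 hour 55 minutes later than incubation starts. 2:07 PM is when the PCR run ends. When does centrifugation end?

Incubation starts at 2:07 PM + 90 min = 3:37 PM.
Centrifugation ends at 3:37 PM + 115 min = 5:32 PM.

5:32 PM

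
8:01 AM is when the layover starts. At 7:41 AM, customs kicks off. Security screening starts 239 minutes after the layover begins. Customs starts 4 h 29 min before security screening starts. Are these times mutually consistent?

No

Security screening starts at 8:01 AM + 239 min = 12:00 PM.
Customs starts at 12:00 PM − 269 min = 7:31 AM.
But customs is also said to start at 7:41 AM — a 10-minute conflict.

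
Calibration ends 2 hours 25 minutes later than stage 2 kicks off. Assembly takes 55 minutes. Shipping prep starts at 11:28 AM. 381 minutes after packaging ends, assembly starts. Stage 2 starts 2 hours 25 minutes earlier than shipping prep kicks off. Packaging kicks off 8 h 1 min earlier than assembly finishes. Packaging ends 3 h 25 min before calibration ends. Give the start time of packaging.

7:18 AM

Stage 2 starts at 11:28 AM − 145 min = 9:03 AM.
Calibration ends at 9:03 AM + 145 min = 11:28 AM.
Packaging ends at 11:28 AM − 205 min = 8:03 AM.
Assembly starts at 8:03 AM + 381 min = 2:24 PM.
Assembly ends at 2:24 PM + 55 min = 3:19 PM.
Packaging starts at 3:19 PM − 481 min = 7:18 AM.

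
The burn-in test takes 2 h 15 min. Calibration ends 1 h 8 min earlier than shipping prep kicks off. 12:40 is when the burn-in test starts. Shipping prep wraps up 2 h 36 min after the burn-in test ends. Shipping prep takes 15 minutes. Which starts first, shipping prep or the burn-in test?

The burn-in test ends at 12:40 + 135 min = 14:55.
Shipping prep ends at 14:55 + 156 min = 17:31.
Shipping prep starts at 17:31 − 15 min = 17:16.
Shipping prep starts at 17:16 and the burn-in test starts at 12:40, so the burn-in test is first.

the burn-in test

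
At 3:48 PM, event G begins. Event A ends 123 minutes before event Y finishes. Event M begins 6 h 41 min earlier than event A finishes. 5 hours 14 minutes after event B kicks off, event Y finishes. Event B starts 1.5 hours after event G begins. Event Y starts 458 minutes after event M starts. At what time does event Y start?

Event B starts at 3:48 PM + 90 min = 5:18 PM.
Event Y ends at 5:18 PM + 314 min = 10:32 PM.
Event A ends at 10:32 PM − 123 min = 8:29 PM.
Event M starts at 8:29 PM − 401 min = 1:48 PM.
Event Y starts at 1:48 PM + 458 min = 9:26 PM.

9:26 PM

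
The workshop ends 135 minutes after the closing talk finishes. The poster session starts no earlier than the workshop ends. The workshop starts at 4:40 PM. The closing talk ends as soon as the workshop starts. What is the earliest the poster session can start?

6:55 PM

The closing talk ends at 4:40 PM.
The workshop ends at 4:40 PM + 135 min = 6:55 PM.
The poster session is bounded by the workshop, so the earliest it can start is 6:55 PM.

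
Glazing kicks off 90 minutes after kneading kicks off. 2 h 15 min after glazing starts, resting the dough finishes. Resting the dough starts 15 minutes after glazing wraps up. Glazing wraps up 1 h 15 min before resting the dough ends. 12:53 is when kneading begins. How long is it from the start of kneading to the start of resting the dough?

2 hours 45 minutes

Glazing starts at 12:53 + 90 min = 14:23.
Resting the dough ends at 14:23 + 135 min = 16:38.
Glazing ends at 16:38 − 75 min = 15:23.
Resting the dough starts at 15:23 + 15 min = 15:38.
From 12:53 to 15:38 is 2 hours 45 minutes.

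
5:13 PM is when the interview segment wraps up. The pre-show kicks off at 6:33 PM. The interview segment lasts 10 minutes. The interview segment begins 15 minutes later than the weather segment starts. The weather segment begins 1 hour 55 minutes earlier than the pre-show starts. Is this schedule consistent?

The weather segment starts at 6:33 PM − 115 min = 4:38 PM.
The interview segment starts at 4:38 PM + 15 min = 4:53 PM.
The interview segment ends at 4:53 PM + 10 min = 5:03 PM.
But the interview segment is also said to end at 5:13 PM — a 10-minute conflict.

No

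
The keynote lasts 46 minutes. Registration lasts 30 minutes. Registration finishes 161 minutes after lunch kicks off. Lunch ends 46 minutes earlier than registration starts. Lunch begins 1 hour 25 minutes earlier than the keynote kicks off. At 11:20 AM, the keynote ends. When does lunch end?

10:34 AM

The keynote starts at 11:20 AM − 46 min = 10:34 AM.
Lunch starts at 10:34 AM − 85 min = 9:09 AM.
Registration ends at 9:09 AM + 161 min = 11:50 AM.
Registration starts at 11:50 AM − 30 min = 11:20 AM.
Lunch ends at 11:20 AM − 46 min = 10:34 AM.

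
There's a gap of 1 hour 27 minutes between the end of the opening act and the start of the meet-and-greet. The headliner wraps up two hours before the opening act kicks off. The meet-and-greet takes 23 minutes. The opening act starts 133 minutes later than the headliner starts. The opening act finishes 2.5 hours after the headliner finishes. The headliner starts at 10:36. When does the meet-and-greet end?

The opening act starts at 10:36 + 133 min = 12:49.
The headliner ends at 12:49 − 120 min = 10:49.
The opening act ends at 10:49 + 150 min = 13:19.
The meet-and-greet starts at 13:19 + 87 min = 14:46.
The meet-and-greet ends at 14:46 + 23 min = 15:09.

15:09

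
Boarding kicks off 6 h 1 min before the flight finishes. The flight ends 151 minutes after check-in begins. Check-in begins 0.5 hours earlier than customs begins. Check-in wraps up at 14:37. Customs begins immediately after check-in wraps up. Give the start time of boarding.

10:37

Customs starts at 14:37.
Check-in starts at 14:37 − 30 min = 14:07.
The flight ends at 14:07 + 151 min = 16:38.
Boarding starts at 16:38 − 361 min = 10:37.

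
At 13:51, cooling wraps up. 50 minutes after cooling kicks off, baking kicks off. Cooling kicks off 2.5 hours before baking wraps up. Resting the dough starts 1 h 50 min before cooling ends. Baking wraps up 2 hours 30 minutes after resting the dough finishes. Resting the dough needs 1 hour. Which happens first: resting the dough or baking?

resting the dough

Resting the dough starts at 13:51 − 110 min = 12:01.
Resting the dough ends at 12:01 + 60 min = 13:01.
Baking ends at 13:01 + 150 min = 15:31.
Cooling starts at 15:31 − 150 min = 13:01.
Baking starts at 13:01 + 50 min = 13:51.
Resting the dough starts at 12:01 and baking starts at 13:51, so resting the dough is first.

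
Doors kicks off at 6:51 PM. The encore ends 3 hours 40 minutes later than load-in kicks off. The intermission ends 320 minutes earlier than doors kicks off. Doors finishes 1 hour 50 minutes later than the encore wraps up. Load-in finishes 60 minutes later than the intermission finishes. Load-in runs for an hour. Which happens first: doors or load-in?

load-in

The intermission ends at 6:51 PM − 320 min = 1:31 PM.
Load-in ends at 1:31 PM + 60 min = 2:31 PM.
Load-in starts at 2:31 PM − 60 min = 1:31 PM.
Doors starts at 6:51 PM and load-in starts at 1:31 PM, so load-in is first.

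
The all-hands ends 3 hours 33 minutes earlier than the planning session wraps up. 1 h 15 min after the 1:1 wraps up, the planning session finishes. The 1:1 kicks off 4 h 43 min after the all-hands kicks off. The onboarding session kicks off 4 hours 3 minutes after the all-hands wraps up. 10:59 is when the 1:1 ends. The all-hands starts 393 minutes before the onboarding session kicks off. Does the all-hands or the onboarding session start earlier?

the all-hands

The planning session ends at 10:59 + 75 min = 12:14.
The all-hands ends at 12:14 − 213 min = 08:41.
The onboarding session starts at 08:41 + 243 min = 12:44.
The all-hands starts at 12:44 − 393 min = 06:11.
The all-hands starts at 06:11 and the onboarding session starts at 12:44, so the all-hands is first.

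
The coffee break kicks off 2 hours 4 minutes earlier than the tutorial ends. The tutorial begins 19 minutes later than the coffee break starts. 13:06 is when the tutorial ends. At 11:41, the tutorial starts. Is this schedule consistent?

The coffee break starts at 13:06 − 124 min = 11:02.
The tutorial starts at 11:02 + 19 min = 11:21.
But the tutorial is also said to start at 11:41 — a 20-minute conflict.

No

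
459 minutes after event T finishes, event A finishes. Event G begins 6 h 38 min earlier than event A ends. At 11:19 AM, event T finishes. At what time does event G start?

Event A ends at 11:19 AM + 459 min = 6:58 PM.
Event G starts at 6:58 PM − 398 min = 12:20 PM.

12:20 PM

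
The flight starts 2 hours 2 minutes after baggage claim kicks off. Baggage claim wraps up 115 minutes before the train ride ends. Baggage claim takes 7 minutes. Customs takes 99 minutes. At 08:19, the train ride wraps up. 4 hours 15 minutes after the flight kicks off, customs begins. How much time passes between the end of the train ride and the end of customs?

5 h 54 min

Baggage claim ends at 08:19 − 115 min = 06:24.
Baggage claim starts at 06:24 − 7 min = 06:17.
The flight starts at 06:17 + 122 min = 08:19.
Customs starts at 08:19 + 255 min = 12:34.
Customs ends at 12:34 + 99 min = 14:13.
From 08:19 to 14:13 is 5 h 54 min.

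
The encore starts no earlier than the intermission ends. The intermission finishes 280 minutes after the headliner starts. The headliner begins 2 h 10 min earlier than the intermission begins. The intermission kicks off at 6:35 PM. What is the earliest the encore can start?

9:05 PM

The headliner starts at 6:35 PM − 130 min = 4:25 PM.
The intermission ends at 4:25 PM + 280 min = 9:05 PM.
The encore is bounded by the intermission, so the earliest it can start is 9:05 PM.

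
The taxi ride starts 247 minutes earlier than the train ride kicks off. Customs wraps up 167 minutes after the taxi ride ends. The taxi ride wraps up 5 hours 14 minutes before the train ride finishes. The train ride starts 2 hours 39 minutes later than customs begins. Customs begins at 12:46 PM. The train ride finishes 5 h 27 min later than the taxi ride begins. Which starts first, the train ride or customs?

customs

The train ride starts at 12:46 PM + 159 min = 3:25 PM.
The train ride starts at 3:25 PM and customs starts at 12:46 PM, so customs is first.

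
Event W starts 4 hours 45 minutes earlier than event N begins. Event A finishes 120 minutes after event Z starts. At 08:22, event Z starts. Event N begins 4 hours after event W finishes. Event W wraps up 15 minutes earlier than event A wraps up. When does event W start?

Event A ends at 08:22 + 120 min = 10:22.
Event W ends at 10:22 − 15 min = 10:07.
Event N starts at 10:07 + 240 min = 14:07.
Event W starts at 14:07 − 285 min = 09:22.

09:22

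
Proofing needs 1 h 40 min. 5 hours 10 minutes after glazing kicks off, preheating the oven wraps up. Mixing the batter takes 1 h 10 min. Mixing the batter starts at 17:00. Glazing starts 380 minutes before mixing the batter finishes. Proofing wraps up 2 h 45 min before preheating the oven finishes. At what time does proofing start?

Mixing the batter ends at 17:00 + 70 min = 18:10.
Glazing starts at 18:10 − 380 min = 11:50.
Preheating the oven ends at 11:50 + 310 min = 17:00.
Proofing ends at 17:00 − 165 min = 14:15.
Proofing starts at 14:15 − 100 min = 12:35.

12:35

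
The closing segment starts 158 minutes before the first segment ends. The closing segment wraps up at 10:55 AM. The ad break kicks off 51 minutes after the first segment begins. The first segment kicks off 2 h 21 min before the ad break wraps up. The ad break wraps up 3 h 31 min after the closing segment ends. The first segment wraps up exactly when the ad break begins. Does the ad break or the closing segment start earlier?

The ad break ends at 10:55 AM + 211 min = 2:26 PM.
The first segment starts at 2:26 PM − 141 min = 12:05 PM.
The ad break starts at 12:05 PM + 51 min = 12:56 PM.
So the first segment ends at 12:56 PM.
The closing segment starts at 12:56 PM − 158 min = 10:18 AM.
The ad break starts at 12:56 PM and the closing segment starts at 10:18 AM, so the closing segment is first.

the closing segment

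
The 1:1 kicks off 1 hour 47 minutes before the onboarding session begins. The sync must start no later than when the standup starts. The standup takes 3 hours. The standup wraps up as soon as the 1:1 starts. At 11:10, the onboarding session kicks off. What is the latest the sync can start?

06:23

The 1:1 starts at 11:10 − 107 min = 09:23.
So the standup ends at 09:23.
The standup starts at 09:23 − 180 min = 06:23.
The sync is bounded by the standup, so the latest it can start is 06:23.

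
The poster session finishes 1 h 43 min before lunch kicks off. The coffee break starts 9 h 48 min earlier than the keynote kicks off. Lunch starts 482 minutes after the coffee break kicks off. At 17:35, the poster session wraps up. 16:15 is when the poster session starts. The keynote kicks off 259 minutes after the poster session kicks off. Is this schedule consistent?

No

The keynote starts at 16:15 + 259 min = 20:34.
The coffee break starts at 20:34 − 588 min = 10:46.
Lunch starts at 10:46 + 482 min = 18:48.
The poster session ends at 18:48 − 103 min = 17:05.
But the poster session is also said to end at 17:35 — a 30-minute conflict.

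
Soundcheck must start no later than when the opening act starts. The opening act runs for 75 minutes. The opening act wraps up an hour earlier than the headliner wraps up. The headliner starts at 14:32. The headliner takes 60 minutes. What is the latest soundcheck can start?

13:17

The headliner ends at 14:32 + 60 min = 15:32.
The opening act ends at 15:32 − 60 min = 14:32.
The opening act starts at 14:32 − 75 min = 13:17.
Soundcheck is bounded by the opening act, so the latest it can start is 13:17.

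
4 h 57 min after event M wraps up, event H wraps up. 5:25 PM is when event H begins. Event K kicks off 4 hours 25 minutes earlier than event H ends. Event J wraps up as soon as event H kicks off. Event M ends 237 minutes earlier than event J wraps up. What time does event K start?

2:00 PM

Event J ends at 5:25 PM.
Event M ends at 5:25 PM − 237 min = 1:28 PM.
Event H ends at 1:28 PM + 297 min = 6:25 PM.
Event K starts at 6:25 PM − 265 min = 2:00 PM.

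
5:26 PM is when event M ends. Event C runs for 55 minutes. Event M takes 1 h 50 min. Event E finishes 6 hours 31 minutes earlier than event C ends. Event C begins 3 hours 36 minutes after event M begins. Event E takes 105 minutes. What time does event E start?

11:51 AM

Event M starts at 5:26 PM − 110 min = 3:36 PM.
Event C starts at 3:36 PM + 216 min = 7:12 PM.
Event C ends at 7:12 PM + 55 min = 8:07 PM.
Event E ends at 8:07 PM − 391 min = 1:36 PM.
Event E starts at 1:36 PM − 105 min = 11:51 AM.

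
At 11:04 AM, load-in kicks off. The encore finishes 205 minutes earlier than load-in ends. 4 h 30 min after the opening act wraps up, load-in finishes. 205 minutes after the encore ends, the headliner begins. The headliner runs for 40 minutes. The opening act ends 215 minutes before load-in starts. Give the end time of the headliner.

12:39 PM

The opening act ends at 11:04 AM − 215 min = 7:29 AM.
Load-in ends at 7:29 AM + 270 min = 11:59 AM.
The encore ends at 11:59 AM − 205 min = 8:34 AM.
The headliner starts at 8:34 AM + 205 min = 11:59 AM.
The headliner ends at 11:59 AM + 40 min = 12:39 PM.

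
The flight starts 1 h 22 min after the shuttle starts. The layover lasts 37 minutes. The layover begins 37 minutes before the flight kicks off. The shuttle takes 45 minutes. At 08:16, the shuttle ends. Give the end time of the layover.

The shuttle starts at 08:16 − 45 min = 07:31.
The flight starts at 07:31 + 82 min = 08:53.
The layover starts at 08:53 − 37 min = 08:16.
The layover ends at 08:16 + 37 min = 08:53.

08:53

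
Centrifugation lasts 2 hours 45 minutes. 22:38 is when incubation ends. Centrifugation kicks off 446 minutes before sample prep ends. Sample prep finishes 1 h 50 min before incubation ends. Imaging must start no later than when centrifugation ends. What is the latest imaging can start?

Sample prep ends at 22:38 − 110 min = 20:48.
Centrifugation starts at 20:48 − 446 min = 13:22.
Centrifugation ends at 13:22 + 165 min = 16:07.
Imaging is bounded by centrifugation, so the latest it can start is 16:07.

16:07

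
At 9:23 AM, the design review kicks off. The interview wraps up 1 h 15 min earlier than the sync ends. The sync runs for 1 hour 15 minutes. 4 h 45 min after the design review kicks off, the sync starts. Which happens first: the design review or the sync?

The sync starts at 9:23 AM + 285 min = 2:08 PM.
The design review starts at 9:23 AM and the sync starts at 2:08 PM, so the design review is first.

the design review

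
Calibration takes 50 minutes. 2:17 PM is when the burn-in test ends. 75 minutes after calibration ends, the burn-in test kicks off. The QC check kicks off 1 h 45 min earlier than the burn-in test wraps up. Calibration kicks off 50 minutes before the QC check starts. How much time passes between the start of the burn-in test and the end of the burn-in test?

half an hour

The QC check starts at 2:17 PM − 105 min = 12:32 PM.
Calibration starts at 12:32 PM − 50 min = 11:42 AM.
Calibration ends at 11:42 AM + 50 min = 12:32 PM.
The burn-in test starts at 12:32 PM + 75 min = 1:47 PM.
From 1:47 PM to 2:17 PM is half an hour.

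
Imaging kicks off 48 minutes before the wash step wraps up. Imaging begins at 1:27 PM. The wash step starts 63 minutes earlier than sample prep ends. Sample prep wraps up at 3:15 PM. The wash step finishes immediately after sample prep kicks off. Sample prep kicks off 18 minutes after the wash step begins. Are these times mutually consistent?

No

The wash step starts at 3:15 PM − 63 min = 2:12 PM.
Sample prep starts at 2:12 PM + 18 min = 2:30 PM.
So the wash step ends at 2:30 PM.
Imaging starts at 2:30 PM − 48 min = 1:42 PM.
But imaging is also said to start at 1:27 PM — a 15-minute conflict.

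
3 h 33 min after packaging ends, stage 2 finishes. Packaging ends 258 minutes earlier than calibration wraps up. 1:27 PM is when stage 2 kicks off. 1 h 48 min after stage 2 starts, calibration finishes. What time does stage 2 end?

Calibration ends at 1:27 PM + 108 min = 3:15 PM.
Packaging ends at 3:15 PM − 258 min = 10:57 AM.
Stage 2 ends at 10:57 AM + 213 min = 2:30 PM.

2:30 PM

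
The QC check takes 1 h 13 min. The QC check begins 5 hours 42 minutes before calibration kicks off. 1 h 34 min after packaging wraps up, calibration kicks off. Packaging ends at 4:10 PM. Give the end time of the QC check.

1:15 PM

Calibration starts at 4:10 PM + 94 min = 5:44 PM.
The QC check starts at 5:44 PM − 342 min = 12:02 PM.
The QC check ends at 12:02 PM + 73 min = 1:15 PM.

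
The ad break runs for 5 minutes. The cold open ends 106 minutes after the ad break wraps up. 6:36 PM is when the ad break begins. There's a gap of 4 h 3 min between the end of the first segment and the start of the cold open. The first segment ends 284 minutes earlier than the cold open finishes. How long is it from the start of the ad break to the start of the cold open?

The ad break ends at 6:36 PM + 5 min = 6:41 PM.
The cold open ends at 6:41 PM + 106 min = 8:27 PM.
The first segment ends at 8:27 PM − 284 min = 3:43 PM.
The cold open starts at 3:43 PM + 243 min = 7:46 PM.
From 6:36 PM to 7:46 PM is 1 h 10 min.

1 h 10 min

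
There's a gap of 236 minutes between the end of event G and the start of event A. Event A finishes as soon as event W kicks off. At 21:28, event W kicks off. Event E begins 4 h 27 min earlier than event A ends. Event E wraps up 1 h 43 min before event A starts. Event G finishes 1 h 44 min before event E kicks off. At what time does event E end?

Event A ends at 21:28.
Event E starts at 21:28 − 267 min = 17:01.
Event G ends at 17:01 − 104 min = 15:17.
Event A starts at 15:17 + 236 min = 19:13.
Event E ends at 19:13 − 103 min = 17:30.

17:30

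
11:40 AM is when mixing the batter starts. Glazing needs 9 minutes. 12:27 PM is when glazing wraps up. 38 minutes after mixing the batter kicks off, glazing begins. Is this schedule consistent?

Yes

Glazing starts at 11:40 AM + 38 min = 12:18 PM.
Glazing ends at 12:18 PM + 9 min = 12:27 PM.
That matches the stated 12:27 PM, so the schedule is consistent.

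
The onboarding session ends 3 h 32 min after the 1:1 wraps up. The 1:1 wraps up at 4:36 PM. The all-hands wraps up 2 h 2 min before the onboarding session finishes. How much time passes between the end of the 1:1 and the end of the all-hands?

1 hour 30 minutes

The onboarding session ends at 4:36 PM + 212 min = 8:08 PM.
The all-hands ends at 8:08 PM − 122 min = 6:06 PM.
From 4:36 PM to 6:06 PM is 1 hour 30 minutes.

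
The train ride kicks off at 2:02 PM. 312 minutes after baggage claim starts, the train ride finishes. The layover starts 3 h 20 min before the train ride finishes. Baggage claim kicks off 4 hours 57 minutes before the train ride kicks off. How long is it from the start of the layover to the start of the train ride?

3 h 5 min

Baggage claim starts at 2:02 PM − 297 min = 9:05 AM.
The train ride ends at 9:05 AM + 312 min = 2:17 PM.
The layover starts at 2:17 PM − 200 min = 10:57 AM.
From 10:57 AM to 2:02 PM is 3 h 5 min.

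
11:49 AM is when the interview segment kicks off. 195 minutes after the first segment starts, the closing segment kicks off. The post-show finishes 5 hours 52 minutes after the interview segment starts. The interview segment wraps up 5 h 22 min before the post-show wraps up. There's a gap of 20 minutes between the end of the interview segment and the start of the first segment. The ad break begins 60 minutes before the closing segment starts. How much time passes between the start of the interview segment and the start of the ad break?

3 hours 5 minutes

The post-show ends at 11:49 AM + 352 min = 5:41 PM.
The interview segment ends at 5:41 PM − 322 min = 12:19 PM.
The first segment starts at 12:19 PM + 20 min = 12:39 PM.
The closing segment starts at 12:39 PM + 195 min = 3:54 PM.
The ad break starts at 3:54 PM − 60 min = 2:54 PM.
From 11:49 AM to 2:54 PM is 3 hours 5 minutes.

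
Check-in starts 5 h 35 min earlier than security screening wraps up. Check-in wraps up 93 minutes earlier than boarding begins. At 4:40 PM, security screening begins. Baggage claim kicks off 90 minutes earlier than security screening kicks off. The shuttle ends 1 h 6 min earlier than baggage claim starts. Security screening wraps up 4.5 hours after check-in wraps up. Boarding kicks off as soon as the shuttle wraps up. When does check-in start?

Baggage claim starts at 4:40 PM − 90 min = 3:10 PM.
The shuttle ends at 3:10 PM − 66 min = 2:04 PM.
So boarding starts at 2:04 PM.
Check-in ends at 2:04 PM − 93 min = 12:31 PM.
Security screening ends at 12:31 PM + 270 min = 5:01 PM.
Check-in starts at 5:01 PM − 335 min = 11:26 AM.

11:26 AM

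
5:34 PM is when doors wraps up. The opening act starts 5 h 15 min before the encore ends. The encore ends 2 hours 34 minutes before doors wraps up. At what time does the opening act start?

9:45 AM

The encore ends at 5:34 PM − 154 min = 3:00 PM.
The opening act starts at 3:00 PM − 315 min = 9:45 AM.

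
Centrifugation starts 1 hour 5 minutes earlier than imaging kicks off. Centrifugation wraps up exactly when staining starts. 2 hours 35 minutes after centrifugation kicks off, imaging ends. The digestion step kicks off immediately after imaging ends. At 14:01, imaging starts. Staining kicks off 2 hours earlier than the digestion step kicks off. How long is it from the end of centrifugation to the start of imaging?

0.5 hours

Centrifugation starts at 14:01 − 65 min = 12:56.
Imaging ends at 12:56 + 155 min = 15:31.
So the digestion step starts at 15:31.
Staining starts at 15:31 − 120 min = 13:31.
So centrifugation ends at 13:31.
From 13:31 to 14:01 is 0.5 hours.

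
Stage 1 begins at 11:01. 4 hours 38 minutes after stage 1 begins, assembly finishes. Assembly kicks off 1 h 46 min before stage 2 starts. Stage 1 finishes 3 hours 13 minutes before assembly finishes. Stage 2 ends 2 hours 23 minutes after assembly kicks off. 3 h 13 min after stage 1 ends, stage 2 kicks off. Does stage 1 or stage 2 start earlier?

Assembly ends at 11:01 + 278 min = 15:39.
Stage 1 ends at 15:39 − 193 min = 12:26.
Stage 2 starts at 12:26 + 193 min = 15:39.
Stage 1 starts at 11:01 and stage 2 starts at 15:39, so stage 1 is first.

stage 1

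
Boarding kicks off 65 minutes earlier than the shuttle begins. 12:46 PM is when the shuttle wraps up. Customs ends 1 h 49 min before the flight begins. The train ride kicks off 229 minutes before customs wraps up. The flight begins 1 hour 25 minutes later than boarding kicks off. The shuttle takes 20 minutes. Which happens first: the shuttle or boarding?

boarding

The shuttle starts at 12:46 PM − 20 min = 12:26 PM.
Boarding starts at 12:26 PM − 65 min = 11:21 AM.
The shuttle starts at 12:26 PM and boarding starts at 11:21 AM, so boarding is first.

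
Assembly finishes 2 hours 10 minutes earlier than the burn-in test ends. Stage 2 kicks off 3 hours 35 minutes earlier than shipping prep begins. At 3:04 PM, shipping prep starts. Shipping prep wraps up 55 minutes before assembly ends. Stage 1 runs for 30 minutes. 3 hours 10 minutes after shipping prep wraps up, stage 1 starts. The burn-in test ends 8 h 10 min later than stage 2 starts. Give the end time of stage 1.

Stage 2 starts at 3:04 PM − 215 min = 11:29 AM.
The burn-in test ends at 11:29 AM + 490 min = 7:39 PM.
Assembly ends at 7:39 PM − 130 min = 5:29 PM.
Shipping prep ends at 5:29 PM − 55 min = 4:34 PM.
Stage 1 starts at 4:34 PM + 190 min = 7:44 PM.
Stage 1 ends at 7:44 PM + 30 min = 8:14 PM.

8:14 PM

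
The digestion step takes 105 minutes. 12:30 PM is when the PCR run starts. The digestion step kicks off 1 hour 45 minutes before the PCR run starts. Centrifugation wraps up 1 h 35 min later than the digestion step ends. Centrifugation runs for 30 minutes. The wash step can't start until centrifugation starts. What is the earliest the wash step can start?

The digestion step starts at 12:30 PM − 105 min = 10:45 AM.
The digestion step ends at 10:45 AM + 105 min = 12:30 PM.
Centrifugation ends at 12:30 PM + 95 min = 2:05 PM.
Centrifugation starts at 2:05 PM − 30 min = 1:35 PM.
The wash step is bounded by centrifugation, so the earliest it can start is 1:35 PM.

1:35 PM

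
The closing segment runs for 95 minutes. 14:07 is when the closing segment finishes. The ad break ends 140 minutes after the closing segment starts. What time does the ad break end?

The closing segment starts at 14:07 − 95 min = 12:32.
The ad break ends at 12:32 + 140 min = 14:52.

14:52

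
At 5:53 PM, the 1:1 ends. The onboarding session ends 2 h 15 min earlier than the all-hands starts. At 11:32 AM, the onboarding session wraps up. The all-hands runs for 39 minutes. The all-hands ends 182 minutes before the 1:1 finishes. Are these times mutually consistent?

No

The all-hands ends at 5:53 PM − 182 min = 2:51 PM.
The all-hands starts at 2:51 PM − 39 min = 2:12 PM.
The onboarding session ends at 2:12 PM − 135 min = 11:57 AM.
But the onboarding session is also said to end at 11:32 AM — a 25-minute conflict.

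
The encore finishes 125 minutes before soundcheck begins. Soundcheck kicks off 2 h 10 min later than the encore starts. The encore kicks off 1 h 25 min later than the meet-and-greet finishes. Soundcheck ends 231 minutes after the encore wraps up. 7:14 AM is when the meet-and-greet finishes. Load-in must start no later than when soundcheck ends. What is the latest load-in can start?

The encore starts at 7:14 AM + 85 min = 8:39 AM.
Soundcheck starts at 8:39 AM + 130 min = 10:49 AM.
The encore ends at 10:49 AM − 125 min = 8:44 AM.
Soundcheck ends at 8:44 AM + 231 min = 12:35 PM.
Load-in is bounded by soundcheck, so the latest it can start is 12:35 PM.

12:35 PM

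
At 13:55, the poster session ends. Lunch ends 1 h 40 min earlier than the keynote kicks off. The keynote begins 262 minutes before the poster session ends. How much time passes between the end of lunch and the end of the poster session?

6 h 2 min

The keynote starts at 13:55 − 262 min = 09:33.
Lunch ends at 09:33 − 100 min = 07:53.
From 07:53 to 13:55 is 6 h 2 min.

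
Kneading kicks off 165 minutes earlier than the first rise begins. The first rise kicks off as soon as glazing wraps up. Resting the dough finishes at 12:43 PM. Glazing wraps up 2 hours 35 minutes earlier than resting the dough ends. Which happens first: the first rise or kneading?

Glazing ends at 12:43 PM − 155 min = 10:08 AM.
So the first rise starts at 10:08 AM.
Kneading starts at 10:08 AM − 165 min = 7:23 AM.
The first rise starts at 10:08 AM and kneading starts at 7:23 AM, so kneading is first.

kneading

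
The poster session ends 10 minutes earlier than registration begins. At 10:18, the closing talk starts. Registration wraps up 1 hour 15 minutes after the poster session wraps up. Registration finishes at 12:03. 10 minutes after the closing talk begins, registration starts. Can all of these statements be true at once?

Registration starts at 10:18 + 10 min = 10:28.
The poster session ends at 10:28 − 10 min = 10:18.
Registration ends at 10:18 + 75 min = 11:33.
But registration is also said to end at 12:03 — a 30-minute conflict.

No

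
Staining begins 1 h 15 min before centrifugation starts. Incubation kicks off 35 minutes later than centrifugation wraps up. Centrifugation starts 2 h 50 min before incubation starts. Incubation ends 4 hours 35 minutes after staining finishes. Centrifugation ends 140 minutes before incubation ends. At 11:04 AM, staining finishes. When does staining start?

9:49 AM

Incubation ends at 11:04 AM + 275 min = 3:39 PM.
Centrifugation ends at 3:39 PM − 140 min = 1:19 PM.
Incubation starts at 1:19 PM + 35 min = 1:54 PM.
Centrifugation starts at 1:54 PM − 170 min = 11:04 AM.
Staining starts at 11:04 AM − 75 min = 9:49 AM.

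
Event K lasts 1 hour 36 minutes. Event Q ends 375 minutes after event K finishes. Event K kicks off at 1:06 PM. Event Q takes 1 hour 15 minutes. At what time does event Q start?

Event K ends at 1:06 PM + 96 min = 2:42 PM.
Event Q ends at 2:42 PM + 375 min = 8:57 PM.
Event Q starts at 8:57 PM − 75 min = 7:42 PM.

7:42 PM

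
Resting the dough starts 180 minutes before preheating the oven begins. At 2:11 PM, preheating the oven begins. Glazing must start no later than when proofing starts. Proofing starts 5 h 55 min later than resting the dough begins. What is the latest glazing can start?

5:06 PM

Resting the dough starts at 2:11 PM − 180 min = 11:11 AM.
Proofing starts at 11:11 AM + 355 min = 5:06 PM.
Glazing is bounded by proofing, so the latest it can start is 5:06 PM.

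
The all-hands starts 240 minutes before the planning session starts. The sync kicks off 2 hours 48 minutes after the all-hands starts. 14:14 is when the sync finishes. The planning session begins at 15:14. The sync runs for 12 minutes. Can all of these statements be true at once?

Yes

The all-hands starts at 15:14 − 240 min = 11:14.
The sync starts at 11:14 + 168 min = 14:02.
The sync ends at 14:02 + 12 min = 14:14.
That matches the stated 14:14, so the schedule is consistent.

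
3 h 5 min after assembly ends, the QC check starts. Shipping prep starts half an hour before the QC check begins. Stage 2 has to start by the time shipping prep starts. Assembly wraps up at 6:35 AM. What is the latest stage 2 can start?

9:10 AM

The QC check starts at 6:35 AM + 185 min = 9:40 AM.
Shipping prep starts at 9:40 AM − 30 min = 9:10 AM.
Stage 2 is bounded by shipping prep, so the latest it can start is 9:10 AM.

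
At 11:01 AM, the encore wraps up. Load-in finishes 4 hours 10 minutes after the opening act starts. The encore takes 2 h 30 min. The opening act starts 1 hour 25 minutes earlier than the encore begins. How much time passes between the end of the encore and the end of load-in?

15 minutes

The encore starts at 11:01 AM − 150 min = 8:31 AM.
The opening act starts at 8:31 AM − 85 min = 7:06 AM.
Load-in ends at 7:06 AM + 250 min = 11:16 AM.
From 11:01 AM to 11:16 AM is 15 minutes.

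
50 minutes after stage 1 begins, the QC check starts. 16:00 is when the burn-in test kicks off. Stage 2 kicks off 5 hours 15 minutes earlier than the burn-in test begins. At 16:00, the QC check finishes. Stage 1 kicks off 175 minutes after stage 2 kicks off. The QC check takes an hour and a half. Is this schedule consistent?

Yes

Stage 2 starts at 16:00 − 315 min = 10:45.
Stage 1 starts at 10:45 + 175 min = 13:40.
The QC check starts at 13:40 + 50 min = 14:30.
The QC check ends at 14:30 + 90 min = 16:00.
That matches the stated 16:00, so the schedule is consistent.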